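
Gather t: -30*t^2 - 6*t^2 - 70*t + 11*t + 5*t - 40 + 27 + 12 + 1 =-36*t^2 - 54*t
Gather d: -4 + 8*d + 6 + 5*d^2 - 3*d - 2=5*d^2 + 5*d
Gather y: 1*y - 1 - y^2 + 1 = -y^2 + y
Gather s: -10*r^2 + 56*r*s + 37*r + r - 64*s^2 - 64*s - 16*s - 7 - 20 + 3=-10*r^2 + 38*r - 64*s^2 + s*(56*r - 80) - 24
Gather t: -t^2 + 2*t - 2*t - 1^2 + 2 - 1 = -t^2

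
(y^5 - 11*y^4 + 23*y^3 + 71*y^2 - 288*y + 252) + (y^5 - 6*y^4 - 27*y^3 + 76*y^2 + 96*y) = 2*y^5 - 17*y^4 - 4*y^3 + 147*y^2 - 192*y + 252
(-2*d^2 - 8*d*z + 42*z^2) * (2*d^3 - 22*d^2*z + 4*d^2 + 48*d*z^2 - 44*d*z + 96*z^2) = -4*d^5 + 28*d^4*z - 8*d^4 + 164*d^3*z^2 + 56*d^3*z - 1308*d^2*z^3 + 328*d^2*z^2 + 2016*d*z^4 - 2616*d*z^3 + 4032*z^4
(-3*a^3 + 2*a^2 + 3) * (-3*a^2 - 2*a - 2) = 9*a^5 + 2*a^3 - 13*a^2 - 6*a - 6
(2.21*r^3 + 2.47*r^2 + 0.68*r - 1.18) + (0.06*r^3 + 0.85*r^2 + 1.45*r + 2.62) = 2.27*r^3 + 3.32*r^2 + 2.13*r + 1.44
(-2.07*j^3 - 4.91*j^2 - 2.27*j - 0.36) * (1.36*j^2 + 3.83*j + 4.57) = -2.8152*j^5 - 14.6057*j^4 - 31.3524*j^3 - 31.6224*j^2 - 11.7527*j - 1.6452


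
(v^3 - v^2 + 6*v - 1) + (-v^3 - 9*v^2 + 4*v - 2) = -10*v^2 + 10*v - 3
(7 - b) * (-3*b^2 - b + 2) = 3*b^3 - 20*b^2 - 9*b + 14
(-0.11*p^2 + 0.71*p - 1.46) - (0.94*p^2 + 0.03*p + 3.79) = -1.05*p^2 + 0.68*p - 5.25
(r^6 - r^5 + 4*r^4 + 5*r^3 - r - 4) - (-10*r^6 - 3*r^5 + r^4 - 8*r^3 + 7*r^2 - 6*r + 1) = 11*r^6 + 2*r^5 + 3*r^4 + 13*r^3 - 7*r^2 + 5*r - 5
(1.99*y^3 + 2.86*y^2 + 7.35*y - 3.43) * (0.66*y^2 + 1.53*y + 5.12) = 1.3134*y^5 + 4.9323*y^4 + 19.4156*y^3 + 23.6249*y^2 + 32.3841*y - 17.5616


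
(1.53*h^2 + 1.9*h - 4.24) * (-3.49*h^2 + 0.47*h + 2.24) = -5.3397*h^4 - 5.9119*h^3 + 19.1178*h^2 + 2.2632*h - 9.4976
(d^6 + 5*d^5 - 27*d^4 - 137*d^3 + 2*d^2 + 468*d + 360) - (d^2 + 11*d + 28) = d^6 + 5*d^5 - 27*d^4 - 137*d^3 + d^2 + 457*d + 332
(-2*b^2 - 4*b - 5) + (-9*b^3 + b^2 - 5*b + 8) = -9*b^3 - b^2 - 9*b + 3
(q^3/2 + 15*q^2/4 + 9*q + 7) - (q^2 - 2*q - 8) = q^3/2 + 11*q^2/4 + 11*q + 15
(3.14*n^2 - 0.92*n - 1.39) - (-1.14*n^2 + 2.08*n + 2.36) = 4.28*n^2 - 3.0*n - 3.75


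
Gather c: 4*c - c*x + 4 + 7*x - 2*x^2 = c*(4 - x) - 2*x^2 + 7*x + 4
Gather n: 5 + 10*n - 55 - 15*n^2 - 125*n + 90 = -15*n^2 - 115*n + 40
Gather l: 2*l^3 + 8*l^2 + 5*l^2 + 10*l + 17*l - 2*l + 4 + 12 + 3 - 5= 2*l^3 + 13*l^2 + 25*l + 14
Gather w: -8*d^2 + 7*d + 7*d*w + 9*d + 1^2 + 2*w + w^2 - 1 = -8*d^2 + 16*d + w^2 + w*(7*d + 2)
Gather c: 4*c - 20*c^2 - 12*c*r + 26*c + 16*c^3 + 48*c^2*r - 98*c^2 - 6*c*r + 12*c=16*c^3 + c^2*(48*r - 118) + c*(42 - 18*r)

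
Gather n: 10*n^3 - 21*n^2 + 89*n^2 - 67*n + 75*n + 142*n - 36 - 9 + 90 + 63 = 10*n^3 + 68*n^2 + 150*n + 108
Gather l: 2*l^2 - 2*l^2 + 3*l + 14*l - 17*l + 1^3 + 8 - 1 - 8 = 0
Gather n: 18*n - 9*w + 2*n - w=20*n - 10*w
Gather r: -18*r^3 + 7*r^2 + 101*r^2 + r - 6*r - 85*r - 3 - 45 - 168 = -18*r^3 + 108*r^2 - 90*r - 216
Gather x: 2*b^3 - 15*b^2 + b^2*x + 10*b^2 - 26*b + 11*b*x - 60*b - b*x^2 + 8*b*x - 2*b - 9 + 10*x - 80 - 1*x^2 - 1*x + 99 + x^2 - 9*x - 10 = 2*b^3 - 5*b^2 - b*x^2 - 88*b + x*(b^2 + 19*b)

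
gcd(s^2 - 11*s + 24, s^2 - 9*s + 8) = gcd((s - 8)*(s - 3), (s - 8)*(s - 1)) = s - 8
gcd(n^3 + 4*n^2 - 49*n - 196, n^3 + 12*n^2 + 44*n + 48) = n + 4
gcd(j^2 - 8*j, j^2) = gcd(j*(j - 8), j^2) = j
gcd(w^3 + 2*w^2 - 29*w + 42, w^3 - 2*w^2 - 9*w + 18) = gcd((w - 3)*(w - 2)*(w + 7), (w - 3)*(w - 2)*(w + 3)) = w^2 - 5*w + 6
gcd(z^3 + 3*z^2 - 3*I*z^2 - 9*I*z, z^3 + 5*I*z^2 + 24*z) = z^2 - 3*I*z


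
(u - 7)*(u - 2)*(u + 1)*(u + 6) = u^4 - 2*u^3 - 43*u^2 + 44*u + 84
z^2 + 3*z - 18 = (z - 3)*(z + 6)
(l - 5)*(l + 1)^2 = l^3 - 3*l^2 - 9*l - 5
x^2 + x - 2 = (x - 1)*(x + 2)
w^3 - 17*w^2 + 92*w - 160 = (w - 8)*(w - 5)*(w - 4)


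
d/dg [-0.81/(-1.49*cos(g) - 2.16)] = 1.2069*sin(g)/(1.49*cos(g) + 2.16)^2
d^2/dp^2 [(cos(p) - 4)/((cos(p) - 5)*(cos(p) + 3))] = (14*(1 - cos(p)^2)^2 - cos(p)^5 - 112*cos(p)^3 + 290*cos(p)^2 - 207*cos(p) - 226)/((cos(p) - 5)^3*(cos(p) + 3)^3)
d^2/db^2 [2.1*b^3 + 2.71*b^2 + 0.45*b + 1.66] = 12.6*b + 5.42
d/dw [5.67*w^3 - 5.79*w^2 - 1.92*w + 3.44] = 17.01*w^2 - 11.58*w - 1.92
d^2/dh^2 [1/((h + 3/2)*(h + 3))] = 4*(4*(h + 3)^2 + 2*(h + 3)*(2*h + 3) + (2*h + 3)^2)/((h + 3)^3*(2*h + 3)^3)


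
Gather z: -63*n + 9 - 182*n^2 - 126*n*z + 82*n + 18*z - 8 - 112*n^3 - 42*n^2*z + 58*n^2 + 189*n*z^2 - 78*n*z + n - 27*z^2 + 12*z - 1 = -112*n^3 - 124*n^2 + 20*n + z^2*(189*n - 27) + z*(-42*n^2 - 204*n + 30)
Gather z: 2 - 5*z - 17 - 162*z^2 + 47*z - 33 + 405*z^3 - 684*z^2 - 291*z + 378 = 405*z^3 - 846*z^2 - 249*z + 330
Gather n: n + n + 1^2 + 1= 2*n + 2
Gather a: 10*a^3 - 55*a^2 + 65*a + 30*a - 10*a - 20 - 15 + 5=10*a^3 - 55*a^2 + 85*a - 30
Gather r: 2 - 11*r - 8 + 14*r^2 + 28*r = 14*r^2 + 17*r - 6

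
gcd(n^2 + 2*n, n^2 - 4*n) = n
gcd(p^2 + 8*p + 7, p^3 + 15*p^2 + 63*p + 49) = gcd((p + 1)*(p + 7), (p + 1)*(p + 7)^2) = p^2 + 8*p + 7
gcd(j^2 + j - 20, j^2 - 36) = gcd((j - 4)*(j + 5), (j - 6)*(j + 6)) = 1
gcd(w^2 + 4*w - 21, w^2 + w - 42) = w + 7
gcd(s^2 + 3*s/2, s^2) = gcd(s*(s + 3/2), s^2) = s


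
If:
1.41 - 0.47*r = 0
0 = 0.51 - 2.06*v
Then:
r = 3.00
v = 0.25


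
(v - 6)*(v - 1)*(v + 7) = v^3 - 43*v + 42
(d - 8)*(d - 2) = d^2 - 10*d + 16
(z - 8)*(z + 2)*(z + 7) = z^3 + z^2 - 58*z - 112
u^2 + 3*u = u*(u + 3)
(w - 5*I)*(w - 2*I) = w^2 - 7*I*w - 10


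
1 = 1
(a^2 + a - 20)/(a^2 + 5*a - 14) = (a^2 + a - 20)/(a^2 + 5*a - 14)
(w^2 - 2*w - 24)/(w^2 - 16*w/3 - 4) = 3*(w + 4)/(3*w + 2)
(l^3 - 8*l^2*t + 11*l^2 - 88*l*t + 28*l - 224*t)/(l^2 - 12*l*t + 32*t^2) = (-l^2 - 11*l - 28)/(-l + 4*t)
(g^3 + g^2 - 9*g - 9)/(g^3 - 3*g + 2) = (g^3 + g^2 - 9*g - 9)/(g^3 - 3*g + 2)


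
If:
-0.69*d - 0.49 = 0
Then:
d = -0.71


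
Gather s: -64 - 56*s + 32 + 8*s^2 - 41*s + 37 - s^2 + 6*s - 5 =7*s^2 - 91*s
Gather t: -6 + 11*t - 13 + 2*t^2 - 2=2*t^2 + 11*t - 21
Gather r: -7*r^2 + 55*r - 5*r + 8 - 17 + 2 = -7*r^2 + 50*r - 7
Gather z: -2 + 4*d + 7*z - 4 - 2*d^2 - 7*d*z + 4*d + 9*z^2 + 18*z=-2*d^2 + 8*d + 9*z^2 + z*(25 - 7*d) - 6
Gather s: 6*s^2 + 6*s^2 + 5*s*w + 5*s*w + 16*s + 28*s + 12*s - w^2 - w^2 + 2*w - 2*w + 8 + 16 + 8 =12*s^2 + s*(10*w + 56) - 2*w^2 + 32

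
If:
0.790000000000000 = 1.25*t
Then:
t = 0.63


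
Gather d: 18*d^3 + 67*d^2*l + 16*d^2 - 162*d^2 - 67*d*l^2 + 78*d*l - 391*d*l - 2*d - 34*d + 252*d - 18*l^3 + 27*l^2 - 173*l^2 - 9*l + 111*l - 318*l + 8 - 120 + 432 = 18*d^3 + d^2*(67*l - 146) + d*(-67*l^2 - 313*l + 216) - 18*l^3 - 146*l^2 - 216*l + 320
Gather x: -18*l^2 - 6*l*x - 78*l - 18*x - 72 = -18*l^2 - 78*l + x*(-6*l - 18) - 72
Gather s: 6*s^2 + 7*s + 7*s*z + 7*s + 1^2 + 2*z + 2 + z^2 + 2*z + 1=6*s^2 + s*(7*z + 14) + z^2 + 4*z + 4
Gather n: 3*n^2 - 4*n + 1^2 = 3*n^2 - 4*n + 1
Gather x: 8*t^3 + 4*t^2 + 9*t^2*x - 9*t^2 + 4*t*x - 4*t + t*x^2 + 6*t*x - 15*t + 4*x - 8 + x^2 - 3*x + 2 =8*t^3 - 5*t^2 - 19*t + x^2*(t + 1) + x*(9*t^2 + 10*t + 1) - 6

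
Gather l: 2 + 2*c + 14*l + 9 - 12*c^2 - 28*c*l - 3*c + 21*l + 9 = -12*c^2 - c + l*(35 - 28*c) + 20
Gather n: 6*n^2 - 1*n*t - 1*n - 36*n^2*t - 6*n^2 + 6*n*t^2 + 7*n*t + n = -36*n^2*t + n*(6*t^2 + 6*t)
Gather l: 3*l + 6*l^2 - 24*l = 6*l^2 - 21*l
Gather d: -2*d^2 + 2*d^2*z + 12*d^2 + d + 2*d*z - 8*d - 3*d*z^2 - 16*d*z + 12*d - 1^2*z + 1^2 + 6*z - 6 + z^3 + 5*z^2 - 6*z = d^2*(2*z + 10) + d*(-3*z^2 - 14*z + 5) + z^3 + 5*z^2 - z - 5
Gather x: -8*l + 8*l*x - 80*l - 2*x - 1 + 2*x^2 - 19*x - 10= -88*l + 2*x^2 + x*(8*l - 21) - 11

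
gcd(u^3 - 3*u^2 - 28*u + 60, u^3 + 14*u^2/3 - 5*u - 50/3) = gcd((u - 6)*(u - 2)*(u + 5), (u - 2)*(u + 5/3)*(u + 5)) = u^2 + 3*u - 10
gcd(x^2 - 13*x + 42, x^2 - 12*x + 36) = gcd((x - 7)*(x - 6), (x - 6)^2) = x - 6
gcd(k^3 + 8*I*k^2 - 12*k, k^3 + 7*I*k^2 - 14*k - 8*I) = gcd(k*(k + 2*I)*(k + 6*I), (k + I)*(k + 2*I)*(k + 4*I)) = k + 2*I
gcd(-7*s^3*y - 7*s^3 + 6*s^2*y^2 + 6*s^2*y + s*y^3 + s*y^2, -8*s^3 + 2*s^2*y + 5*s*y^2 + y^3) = -s + y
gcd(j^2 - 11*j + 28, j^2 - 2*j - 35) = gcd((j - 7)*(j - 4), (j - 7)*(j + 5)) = j - 7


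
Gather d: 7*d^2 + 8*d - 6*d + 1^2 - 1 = 7*d^2 + 2*d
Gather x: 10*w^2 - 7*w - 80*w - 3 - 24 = 10*w^2 - 87*w - 27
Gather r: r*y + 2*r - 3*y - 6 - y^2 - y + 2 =r*(y + 2) - y^2 - 4*y - 4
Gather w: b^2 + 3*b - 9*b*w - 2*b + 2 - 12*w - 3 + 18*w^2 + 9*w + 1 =b^2 + b + 18*w^2 + w*(-9*b - 3)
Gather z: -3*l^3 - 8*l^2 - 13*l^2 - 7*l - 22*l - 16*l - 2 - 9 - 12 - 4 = -3*l^3 - 21*l^2 - 45*l - 27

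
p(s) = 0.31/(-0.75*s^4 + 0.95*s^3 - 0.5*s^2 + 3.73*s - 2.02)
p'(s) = 0.31*(3.0*s^3 - 2.85*s^2 + 1.0*s - 3.73)/(-0.75*s^4 + 0.95*s^3 - 0.5*s^2 + 3.73*s - 2.02)^2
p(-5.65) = -0.00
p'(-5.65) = -0.00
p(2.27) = -0.06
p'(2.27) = 0.24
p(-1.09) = -0.03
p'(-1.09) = -0.05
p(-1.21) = -0.03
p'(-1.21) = -0.04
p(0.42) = -0.63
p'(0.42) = -4.55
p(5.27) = -0.00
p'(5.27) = 0.00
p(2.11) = -0.13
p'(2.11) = 0.80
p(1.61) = 0.19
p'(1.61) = 0.36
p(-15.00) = -0.00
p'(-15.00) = -0.00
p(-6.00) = -0.00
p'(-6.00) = -0.00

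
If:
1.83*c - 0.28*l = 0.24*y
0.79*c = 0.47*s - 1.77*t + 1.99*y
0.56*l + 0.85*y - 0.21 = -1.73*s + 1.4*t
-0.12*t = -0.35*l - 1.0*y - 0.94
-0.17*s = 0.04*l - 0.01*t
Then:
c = -0.21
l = -0.70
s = 0.12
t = -0.76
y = -0.79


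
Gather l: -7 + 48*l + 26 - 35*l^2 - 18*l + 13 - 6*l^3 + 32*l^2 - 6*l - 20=-6*l^3 - 3*l^2 + 24*l + 12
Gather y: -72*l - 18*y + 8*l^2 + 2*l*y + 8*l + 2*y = 8*l^2 - 64*l + y*(2*l - 16)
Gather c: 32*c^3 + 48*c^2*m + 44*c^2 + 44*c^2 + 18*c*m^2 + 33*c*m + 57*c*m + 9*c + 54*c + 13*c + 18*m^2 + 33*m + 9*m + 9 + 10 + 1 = 32*c^3 + c^2*(48*m + 88) + c*(18*m^2 + 90*m + 76) + 18*m^2 + 42*m + 20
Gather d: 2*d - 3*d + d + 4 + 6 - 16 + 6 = 0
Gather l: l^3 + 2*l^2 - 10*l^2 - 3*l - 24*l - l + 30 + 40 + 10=l^3 - 8*l^2 - 28*l + 80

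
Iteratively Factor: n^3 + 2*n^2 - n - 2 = (n - 1)*(n^2 + 3*n + 2) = (n - 1)*(n + 1)*(n + 2)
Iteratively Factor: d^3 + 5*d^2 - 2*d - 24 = (d - 2)*(d^2 + 7*d + 12) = (d - 2)*(d + 4)*(d + 3)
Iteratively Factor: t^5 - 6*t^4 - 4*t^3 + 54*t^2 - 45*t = (t - 3)*(t^4 - 3*t^3 - 13*t^2 + 15*t) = (t - 5)*(t - 3)*(t^3 + 2*t^2 - 3*t) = (t - 5)*(t - 3)*(t - 1)*(t^2 + 3*t) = (t - 5)*(t - 3)*(t - 1)*(t + 3)*(t)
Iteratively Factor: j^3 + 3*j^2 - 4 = (j + 2)*(j^2 + j - 2) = (j - 1)*(j + 2)*(j + 2)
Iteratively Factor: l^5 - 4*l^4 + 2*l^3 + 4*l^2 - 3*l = (l)*(l^4 - 4*l^3 + 2*l^2 + 4*l - 3) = l*(l - 1)*(l^3 - 3*l^2 - l + 3) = l*(l - 1)^2*(l^2 - 2*l - 3) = l*(l - 1)^2*(l + 1)*(l - 3)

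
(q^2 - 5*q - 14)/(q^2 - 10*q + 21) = (q + 2)/(q - 3)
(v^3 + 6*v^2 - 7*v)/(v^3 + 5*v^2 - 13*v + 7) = v/(v - 1)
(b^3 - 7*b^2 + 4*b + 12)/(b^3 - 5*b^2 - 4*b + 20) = (b^2 - 5*b - 6)/(b^2 - 3*b - 10)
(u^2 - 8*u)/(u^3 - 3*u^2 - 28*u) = (8 - u)/(-u^2 + 3*u + 28)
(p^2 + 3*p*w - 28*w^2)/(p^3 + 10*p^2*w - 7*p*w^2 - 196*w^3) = 1/(p + 7*w)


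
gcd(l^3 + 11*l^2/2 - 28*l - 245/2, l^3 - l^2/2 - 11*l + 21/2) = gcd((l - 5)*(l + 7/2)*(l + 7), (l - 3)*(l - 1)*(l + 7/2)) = l + 7/2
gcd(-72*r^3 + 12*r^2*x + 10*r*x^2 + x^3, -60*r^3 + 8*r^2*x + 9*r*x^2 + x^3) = -12*r^2 + 4*r*x + x^2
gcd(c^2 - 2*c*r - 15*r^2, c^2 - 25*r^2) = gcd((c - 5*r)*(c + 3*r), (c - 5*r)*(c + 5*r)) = -c + 5*r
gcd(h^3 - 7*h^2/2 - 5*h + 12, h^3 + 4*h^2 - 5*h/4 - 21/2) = h^2 + h/2 - 3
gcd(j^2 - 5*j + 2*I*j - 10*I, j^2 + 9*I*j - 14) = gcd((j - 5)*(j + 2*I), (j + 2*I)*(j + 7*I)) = j + 2*I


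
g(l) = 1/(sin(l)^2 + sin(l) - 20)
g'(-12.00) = 0.00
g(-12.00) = -0.05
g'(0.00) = 0.00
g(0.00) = -0.05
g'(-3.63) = 0.00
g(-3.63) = -0.05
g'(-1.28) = 0.00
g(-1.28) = -0.05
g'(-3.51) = 0.00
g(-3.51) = -0.05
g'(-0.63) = 0.00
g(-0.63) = -0.05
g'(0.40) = -0.00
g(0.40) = -0.05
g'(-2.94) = 0.00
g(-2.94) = -0.05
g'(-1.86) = -0.00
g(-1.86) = -0.05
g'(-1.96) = -0.00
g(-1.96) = -0.05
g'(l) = (-2*sin(l)*cos(l) - cos(l))/(sin(l)^2 + sin(l) - 20)^2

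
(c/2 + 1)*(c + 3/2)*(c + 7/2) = c^3/2 + 7*c^2/2 + 61*c/8 + 21/4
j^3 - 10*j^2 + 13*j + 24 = (j - 8)*(j - 3)*(j + 1)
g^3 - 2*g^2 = g^2*(g - 2)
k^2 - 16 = (k - 4)*(k + 4)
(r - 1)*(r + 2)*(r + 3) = r^3 + 4*r^2 + r - 6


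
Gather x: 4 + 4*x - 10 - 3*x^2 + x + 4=-3*x^2 + 5*x - 2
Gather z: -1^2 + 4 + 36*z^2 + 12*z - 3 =36*z^2 + 12*z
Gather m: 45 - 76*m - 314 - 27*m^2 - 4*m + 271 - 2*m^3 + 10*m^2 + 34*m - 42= -2*m^3 - 17*m^2 - 46*m - 40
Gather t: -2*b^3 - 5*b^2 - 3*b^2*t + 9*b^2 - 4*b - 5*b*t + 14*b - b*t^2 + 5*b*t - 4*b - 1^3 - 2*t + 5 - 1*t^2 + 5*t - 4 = -2*b^3 + 4*b^2 + 6*b + t^2*(-b - 1) + t*(3 - 3*b^2)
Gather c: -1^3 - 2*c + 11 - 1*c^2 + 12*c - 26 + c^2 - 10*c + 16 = 0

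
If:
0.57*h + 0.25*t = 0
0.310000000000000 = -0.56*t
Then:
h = 0.24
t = -0.55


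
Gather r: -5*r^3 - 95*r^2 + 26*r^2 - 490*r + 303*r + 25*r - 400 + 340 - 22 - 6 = -5*r^3 - 69*r^2 - 162*r - 88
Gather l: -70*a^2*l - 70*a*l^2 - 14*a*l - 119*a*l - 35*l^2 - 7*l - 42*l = l^2*(-70*a - 35) + l*(-70*a^2 - 133*a - 49)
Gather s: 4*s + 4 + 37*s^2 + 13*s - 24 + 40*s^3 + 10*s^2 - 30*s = 40*s^3 + 47*s^2 - 13*s - 20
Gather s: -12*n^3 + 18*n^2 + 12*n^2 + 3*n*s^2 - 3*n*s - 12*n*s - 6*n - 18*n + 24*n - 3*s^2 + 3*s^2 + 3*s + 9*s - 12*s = -12*n^3 + 30*n^2 + 3*n*s^2 - 15*n*s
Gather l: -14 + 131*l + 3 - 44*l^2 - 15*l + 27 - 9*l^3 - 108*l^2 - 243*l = -9*l^3 - 152*l^2 - 127*l + 16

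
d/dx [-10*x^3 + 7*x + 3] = 7 - 30*x^2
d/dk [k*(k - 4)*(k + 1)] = 3*k^2 - 6*k - 4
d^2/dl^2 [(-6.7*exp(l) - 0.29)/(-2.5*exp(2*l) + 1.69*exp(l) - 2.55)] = (41.875*exp(4*l) + 35.5575*exp(3*l) - 259.95075*exp(2*l) + 22.306919*exp(l) + 44.816505)*exp(l)/(15.625*exp(6*l) - 31.6875*exp(5*l) + 69.23325*exp(4*l) - 69.469309*exp(3*l) + 70.617915*exp(2*l) - 32.967675*exp(l) + 16.581375)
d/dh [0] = 0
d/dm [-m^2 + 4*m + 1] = 4 - 2*m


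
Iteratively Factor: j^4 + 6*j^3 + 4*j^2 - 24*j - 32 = (j + 2)*(j^3 + 4*j^2 - 4*j - 16) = (j + 2)^2*(j^2 + 2*j - 8) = (j + 2)^2*(j + 4)*(j - 2)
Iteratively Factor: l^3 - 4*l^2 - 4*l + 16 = (l - 2)*(l^2 - 2*l - 8) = (l - 4)*(l - 2)*(l + 2)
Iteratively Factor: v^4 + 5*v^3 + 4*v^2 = (v + 1)*(v^3 + 4*v^2) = v*(v + 1)*(v^2 + 4*v) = v^2*(v + 1)*(v + 4)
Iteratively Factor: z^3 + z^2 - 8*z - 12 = (z + 2)*(z^2 - z - 6) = (z + 2)^2*(z - 3)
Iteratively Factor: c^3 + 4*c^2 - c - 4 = (c + 4)*(c^2 - 1) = (c + 1)*(c + 4)*(c - 1)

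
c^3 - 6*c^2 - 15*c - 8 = (c - 8)*(c + 1)^2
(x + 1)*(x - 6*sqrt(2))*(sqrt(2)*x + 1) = sqrt(2)*x^3 - 11*x^2 + sqrt(2)*x^2 - 11*x - 6*sqrt(2)*x - 6*sqrt(2)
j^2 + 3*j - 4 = (j - 1)*(j + 4)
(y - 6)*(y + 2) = y^2 - 4*y - 12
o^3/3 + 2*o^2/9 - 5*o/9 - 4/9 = (o/3 + 1/3)*(o - 4/3)*(o + 1)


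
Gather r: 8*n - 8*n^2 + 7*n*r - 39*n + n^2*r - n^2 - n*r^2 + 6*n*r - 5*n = -9*n^2 - n*r^2 - 36*n + r*(n^2 + 13*n)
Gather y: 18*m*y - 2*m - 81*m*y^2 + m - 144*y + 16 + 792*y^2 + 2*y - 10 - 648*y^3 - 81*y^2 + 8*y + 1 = -m - 648*y^3 + y^2*(711 - 81*m) + y*(18*m - 134) + 7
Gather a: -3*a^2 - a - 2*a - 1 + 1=-3*a^2 - 3*a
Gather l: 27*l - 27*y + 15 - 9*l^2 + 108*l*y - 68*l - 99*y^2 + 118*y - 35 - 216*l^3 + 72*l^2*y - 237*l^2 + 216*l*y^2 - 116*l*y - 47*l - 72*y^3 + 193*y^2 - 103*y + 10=-216*l^3 + l^2*(72*y - 246) + l*(216*y^2 - 8*y - 88) - 72*y^3 + 94*y^2 - 12*y - 10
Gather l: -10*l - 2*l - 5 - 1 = -12*l - 6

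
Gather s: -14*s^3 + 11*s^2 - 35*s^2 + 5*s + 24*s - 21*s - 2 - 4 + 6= -14*s^3 - 24*s^2 + 8*s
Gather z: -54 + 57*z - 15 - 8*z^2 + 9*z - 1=-8*z^2 + 66*z - 70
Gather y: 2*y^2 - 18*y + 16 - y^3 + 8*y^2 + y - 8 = -y^3 + 10*y^2 - 17*y + 8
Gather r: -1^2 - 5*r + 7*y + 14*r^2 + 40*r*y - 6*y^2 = 14*r^2 + r*(40*y - 5) - 6*y^2 + 7*y - 1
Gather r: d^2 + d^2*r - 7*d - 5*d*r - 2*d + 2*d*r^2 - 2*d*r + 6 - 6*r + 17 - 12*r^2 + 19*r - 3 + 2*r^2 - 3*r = d^2 - 9*d + r^2*(2*d - 10) + r*(d^2 - 7*d + 10) + 20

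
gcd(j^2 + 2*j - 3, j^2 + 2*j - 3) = j^2 + 2*j - 3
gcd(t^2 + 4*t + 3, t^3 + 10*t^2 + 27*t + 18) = t^2 + 4*t + 3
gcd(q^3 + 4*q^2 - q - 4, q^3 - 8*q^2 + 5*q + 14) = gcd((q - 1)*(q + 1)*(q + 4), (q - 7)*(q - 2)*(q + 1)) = q + 1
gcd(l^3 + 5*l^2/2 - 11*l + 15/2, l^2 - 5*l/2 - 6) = 1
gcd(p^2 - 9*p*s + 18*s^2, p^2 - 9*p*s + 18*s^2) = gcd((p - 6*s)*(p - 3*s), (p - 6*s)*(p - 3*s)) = p^2 - 9*p*s + 18*s^2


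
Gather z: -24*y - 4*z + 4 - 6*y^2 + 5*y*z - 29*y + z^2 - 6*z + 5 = -6*y^2 - 53*y + z^2 + z*(5*y - 10) + 9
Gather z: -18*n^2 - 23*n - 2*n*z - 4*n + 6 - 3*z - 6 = -18*n^2 - 27*n + z*(-2*n - 3)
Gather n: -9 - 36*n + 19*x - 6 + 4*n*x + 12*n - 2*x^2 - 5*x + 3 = n*(4*x - 24) - 2*x^2 + 14*x - 12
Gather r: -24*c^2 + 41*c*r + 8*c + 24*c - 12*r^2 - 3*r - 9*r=-24*c^2 + 32*c - 12*r^2 + r*(41*c - 12)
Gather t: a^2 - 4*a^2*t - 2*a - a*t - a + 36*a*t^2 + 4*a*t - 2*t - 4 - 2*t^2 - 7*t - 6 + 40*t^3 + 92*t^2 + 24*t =a^2 - 3*a + 40*t^3 + t^2*(36*a + 90) + t*(-4*a^2 + 3*a + 15) - 10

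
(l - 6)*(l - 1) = l^2 - 7*l + 6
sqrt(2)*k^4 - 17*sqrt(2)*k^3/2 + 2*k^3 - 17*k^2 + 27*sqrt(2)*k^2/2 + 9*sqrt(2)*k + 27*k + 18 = (k - 6)*(k - 3)*(k + sqrt(2))*(sqrt(2)*k + sqrt(2)/2)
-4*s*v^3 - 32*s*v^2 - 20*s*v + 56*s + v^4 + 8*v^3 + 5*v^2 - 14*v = (-4*s + v)*(v - 1)*(v + 2)*(v + 7)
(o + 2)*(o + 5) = o^2 + 7*o + 10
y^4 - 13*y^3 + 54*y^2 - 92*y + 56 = (y - 7)*(y - 2)^3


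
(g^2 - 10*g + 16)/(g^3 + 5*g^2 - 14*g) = (g - 8)/(g*(g + 7))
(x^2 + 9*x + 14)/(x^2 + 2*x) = (x + 7)/x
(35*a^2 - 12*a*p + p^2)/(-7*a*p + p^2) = (-5*a + p)/p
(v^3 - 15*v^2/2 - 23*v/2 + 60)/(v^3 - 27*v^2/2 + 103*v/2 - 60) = (v + 3)/(v - 3)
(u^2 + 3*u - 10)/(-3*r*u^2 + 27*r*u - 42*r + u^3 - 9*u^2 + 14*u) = (-u - 5)/(3*r*u - 21*r - u^2 + 7*u)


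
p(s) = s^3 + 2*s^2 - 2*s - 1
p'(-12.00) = 382.00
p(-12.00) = -1417.00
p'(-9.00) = 205.00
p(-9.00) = -550.00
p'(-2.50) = 6.75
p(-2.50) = 0.88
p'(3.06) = 38.33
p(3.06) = 40.26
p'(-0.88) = -3.20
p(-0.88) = 1.63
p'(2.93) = 35.47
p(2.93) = 35.46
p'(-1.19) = -2.51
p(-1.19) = 2.53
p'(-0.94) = -3.11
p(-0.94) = 1.82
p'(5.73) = 119.42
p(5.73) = 241.34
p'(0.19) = -1.13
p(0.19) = -1.30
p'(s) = 3*s^2 + 4*s - 2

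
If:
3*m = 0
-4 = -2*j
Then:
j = 2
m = 0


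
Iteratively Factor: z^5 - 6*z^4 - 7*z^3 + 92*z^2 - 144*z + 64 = (z - 1)*(z^4 - 5*z^3 - 12*z^2 + 80*z - 64) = (z - 4)*(z - 1)*(z^3 - z^2 - 16*z + 16) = (z - 4)*(z - 1)*(z + 4)*(z^2 - 5*z + 4) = (z - 4)^2*(z - 1)*(z + 4)*(z - 1)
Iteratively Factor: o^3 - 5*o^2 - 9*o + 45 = (o + 3)*(o^2 - 8*o + 15) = (o - 3)*(o + 3)*(o - 5)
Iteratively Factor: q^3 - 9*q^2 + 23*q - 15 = (q - 3)*(q^2 - 6*q + 5) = (q - 3)*(q - 1)*(q - 5)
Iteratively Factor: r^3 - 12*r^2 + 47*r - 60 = (r - 5)*(r^2 - 7*r + 12) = (r - 5)*(r - 4)*(r - 3)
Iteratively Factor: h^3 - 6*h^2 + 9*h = (h - 3)*(h^2 - 3*h) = (h - 3)^2*(h)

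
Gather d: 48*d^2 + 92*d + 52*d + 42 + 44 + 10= 48*d^2 + 144*d + 96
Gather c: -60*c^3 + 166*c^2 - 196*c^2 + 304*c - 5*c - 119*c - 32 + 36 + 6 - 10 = -60*c^3 - 30*c^2 + 180*c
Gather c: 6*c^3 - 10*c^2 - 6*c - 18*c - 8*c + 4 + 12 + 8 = 6*c^3 - 10*c^2 - 32*c + 24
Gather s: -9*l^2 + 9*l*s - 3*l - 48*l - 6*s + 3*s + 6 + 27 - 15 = -9*l^2 - 51*l + s*(9*l - 3) + 18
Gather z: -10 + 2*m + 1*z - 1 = 2*m + z - 11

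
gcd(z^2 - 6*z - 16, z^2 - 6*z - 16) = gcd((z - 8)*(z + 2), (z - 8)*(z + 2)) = z^2 - 6*z - 16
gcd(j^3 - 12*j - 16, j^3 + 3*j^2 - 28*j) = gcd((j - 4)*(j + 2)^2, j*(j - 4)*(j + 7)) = j - 4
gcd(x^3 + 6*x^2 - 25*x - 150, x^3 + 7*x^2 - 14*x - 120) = x^2 + 11*x + 30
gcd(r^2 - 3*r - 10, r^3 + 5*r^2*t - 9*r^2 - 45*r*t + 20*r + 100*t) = r - 5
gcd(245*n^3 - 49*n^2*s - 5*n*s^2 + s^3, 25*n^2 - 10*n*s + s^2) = -5*n + s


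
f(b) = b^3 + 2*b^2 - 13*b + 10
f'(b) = 3*b^2 + 4*b - 13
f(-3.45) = 37.59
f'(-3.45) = 8.91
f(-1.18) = 26.48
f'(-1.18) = -13.54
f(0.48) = 4.33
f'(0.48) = -10.39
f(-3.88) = 32.14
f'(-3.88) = 16.64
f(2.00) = 0.00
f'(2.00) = 7.00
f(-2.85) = 40.15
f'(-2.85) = -0.03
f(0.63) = 2.85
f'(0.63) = -9.29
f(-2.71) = 40.02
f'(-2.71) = -1.81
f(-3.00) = 40.00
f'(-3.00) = 2.00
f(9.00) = 784.00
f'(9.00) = 266.00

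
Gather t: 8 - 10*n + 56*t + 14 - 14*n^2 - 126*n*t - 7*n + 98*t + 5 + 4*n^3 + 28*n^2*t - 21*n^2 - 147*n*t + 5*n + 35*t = 4*n^3 - 35*n^2 - 12*n + t*(28*n^2 - 273*n + 189) + 27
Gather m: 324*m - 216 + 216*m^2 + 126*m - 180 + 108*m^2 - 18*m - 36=324*m^2 + 432*m - 432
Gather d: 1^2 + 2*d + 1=2*d + 2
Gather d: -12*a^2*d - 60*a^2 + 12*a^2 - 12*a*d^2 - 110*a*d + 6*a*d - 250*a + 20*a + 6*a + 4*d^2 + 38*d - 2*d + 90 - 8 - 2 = -48*a^2 - 224*a + d^2*(4 - 12*a) + d*(-12*a^2 - 104*a + 36) + 80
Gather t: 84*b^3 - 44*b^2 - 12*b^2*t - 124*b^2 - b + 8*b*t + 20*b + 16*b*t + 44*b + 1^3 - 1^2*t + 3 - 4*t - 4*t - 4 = 84*b^3 - 168*b^2 + 63*b + t*(-12*b^2 + 24*b - 9)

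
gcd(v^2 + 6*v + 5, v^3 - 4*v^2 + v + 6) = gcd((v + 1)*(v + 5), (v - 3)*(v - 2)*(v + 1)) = v + 1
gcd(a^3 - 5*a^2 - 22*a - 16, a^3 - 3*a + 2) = a + 2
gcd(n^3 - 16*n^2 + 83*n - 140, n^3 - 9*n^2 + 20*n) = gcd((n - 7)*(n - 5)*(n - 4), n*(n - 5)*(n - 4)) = n^2 - 9*n + 20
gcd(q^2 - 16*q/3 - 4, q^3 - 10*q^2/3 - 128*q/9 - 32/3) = q - 6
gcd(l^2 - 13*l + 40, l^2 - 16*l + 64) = l - 8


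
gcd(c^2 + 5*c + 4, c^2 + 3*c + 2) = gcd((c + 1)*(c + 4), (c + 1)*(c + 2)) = c + 1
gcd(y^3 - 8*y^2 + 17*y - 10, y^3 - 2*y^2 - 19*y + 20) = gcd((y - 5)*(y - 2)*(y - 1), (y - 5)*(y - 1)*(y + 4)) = y^2 - 6*y + 5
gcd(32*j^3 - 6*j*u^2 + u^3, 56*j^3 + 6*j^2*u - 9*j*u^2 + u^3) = -8*j^2 - 2*j*u + u^2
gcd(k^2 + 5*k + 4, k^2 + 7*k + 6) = k + 1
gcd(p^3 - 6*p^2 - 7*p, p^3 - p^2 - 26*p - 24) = p + 1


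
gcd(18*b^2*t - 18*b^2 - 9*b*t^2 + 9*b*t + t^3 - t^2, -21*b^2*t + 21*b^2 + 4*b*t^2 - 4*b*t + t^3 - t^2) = -3*b*t + 3*b + t^2 - t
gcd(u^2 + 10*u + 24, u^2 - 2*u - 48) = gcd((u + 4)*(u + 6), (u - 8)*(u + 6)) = u + 6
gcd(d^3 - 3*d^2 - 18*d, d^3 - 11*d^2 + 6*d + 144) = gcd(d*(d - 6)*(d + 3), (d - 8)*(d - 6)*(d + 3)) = d^2 - 3*d - 18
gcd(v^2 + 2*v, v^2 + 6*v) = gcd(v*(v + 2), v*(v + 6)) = v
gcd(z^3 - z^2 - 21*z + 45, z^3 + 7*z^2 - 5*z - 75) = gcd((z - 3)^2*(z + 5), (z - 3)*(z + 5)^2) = z^2 + 2*z - 15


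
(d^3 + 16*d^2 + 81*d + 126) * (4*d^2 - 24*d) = 4*d^5 + 40*d^4 - 60*d^3 - 1440*d^2 - 3024*d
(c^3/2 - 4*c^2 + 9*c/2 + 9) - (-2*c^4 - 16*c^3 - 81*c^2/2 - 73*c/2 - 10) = 2*c^4 + 33*c^3/2 + 73*c^2/2 + 41*c + 19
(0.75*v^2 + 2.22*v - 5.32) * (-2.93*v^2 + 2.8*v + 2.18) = -2.1975*v^4 - 4.4046*v^3 + 23.4386*v^2 - 10.0564*v - 11.5976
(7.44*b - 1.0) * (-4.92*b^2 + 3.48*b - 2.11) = -36.6048*b^3 + 30.8112*b^2 - 19.1784*b + 2.11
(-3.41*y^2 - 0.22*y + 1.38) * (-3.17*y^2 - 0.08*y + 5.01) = 10.8097*y^4 + 0.9702*y^3 - 21.4411*y^2 - 1.2126*y + 6.9138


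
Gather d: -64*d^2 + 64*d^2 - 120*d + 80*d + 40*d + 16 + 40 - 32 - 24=0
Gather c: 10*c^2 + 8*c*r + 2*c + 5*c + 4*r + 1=10*c^2 + c*(8*r + 7) + 4*r + 1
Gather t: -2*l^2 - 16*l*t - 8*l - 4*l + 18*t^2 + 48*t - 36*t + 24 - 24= -2*l^2 - 12*l + 18*t^2 + t*(12 - 16*l)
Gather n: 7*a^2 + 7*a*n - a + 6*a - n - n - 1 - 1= 7*a^2 + 5*a + n*(7*a - 2) - 2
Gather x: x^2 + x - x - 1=x^2 - 1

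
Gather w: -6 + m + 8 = m + 2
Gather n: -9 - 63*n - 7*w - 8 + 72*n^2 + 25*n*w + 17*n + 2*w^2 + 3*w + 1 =72*n^2 + n*(25*w - 46) + 2*w^2 - 4*w - 16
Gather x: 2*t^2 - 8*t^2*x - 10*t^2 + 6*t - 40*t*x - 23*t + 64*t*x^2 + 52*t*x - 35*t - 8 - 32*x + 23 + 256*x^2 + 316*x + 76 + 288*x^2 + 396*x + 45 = -8*t^2 - 52*t + x^2*(64*t + 544) + x*(-8*t^2 + 12*t + 680) + 136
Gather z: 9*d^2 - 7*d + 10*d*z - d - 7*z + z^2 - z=9*d^2 - 8*d + z^2 + z*(10*d - 8)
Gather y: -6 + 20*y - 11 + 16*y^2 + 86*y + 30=16*y^2 + 106*y + 13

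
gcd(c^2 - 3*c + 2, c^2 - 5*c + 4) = c - 1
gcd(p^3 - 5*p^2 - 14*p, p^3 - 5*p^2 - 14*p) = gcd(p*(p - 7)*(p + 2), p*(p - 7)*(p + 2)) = p^3 - 5*p^2 - 14*p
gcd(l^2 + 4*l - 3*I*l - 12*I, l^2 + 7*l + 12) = l + 4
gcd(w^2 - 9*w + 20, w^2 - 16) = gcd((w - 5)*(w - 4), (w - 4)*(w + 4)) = w - 4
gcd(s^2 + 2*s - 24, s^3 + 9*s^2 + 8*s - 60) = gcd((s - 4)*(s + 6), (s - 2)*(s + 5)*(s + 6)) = s + 6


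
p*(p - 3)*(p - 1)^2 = p^4 - 5*p^3 + 7*p^2 - 3*p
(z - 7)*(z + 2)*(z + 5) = z^3 - 39*z - 70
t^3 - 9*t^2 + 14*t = t*(t - 7)*(t - 2)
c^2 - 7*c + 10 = (c - 5)*(c - 2)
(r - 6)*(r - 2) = r^2 - 8*r + 12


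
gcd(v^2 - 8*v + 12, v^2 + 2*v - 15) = 1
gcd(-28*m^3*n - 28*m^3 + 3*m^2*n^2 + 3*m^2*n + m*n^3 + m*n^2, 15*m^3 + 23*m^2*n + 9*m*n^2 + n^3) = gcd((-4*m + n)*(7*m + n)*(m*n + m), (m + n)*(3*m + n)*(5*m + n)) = 1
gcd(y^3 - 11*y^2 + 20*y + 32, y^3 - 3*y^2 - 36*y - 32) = y^2 - 7*y - 8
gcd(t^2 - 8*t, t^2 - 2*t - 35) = 1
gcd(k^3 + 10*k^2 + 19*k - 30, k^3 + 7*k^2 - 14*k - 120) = k^2 + 11*k + 30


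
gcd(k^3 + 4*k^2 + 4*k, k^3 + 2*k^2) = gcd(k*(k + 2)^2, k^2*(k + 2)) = k^2 + 2*k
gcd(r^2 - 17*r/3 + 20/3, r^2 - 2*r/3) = 1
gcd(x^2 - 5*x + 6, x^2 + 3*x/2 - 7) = x - 2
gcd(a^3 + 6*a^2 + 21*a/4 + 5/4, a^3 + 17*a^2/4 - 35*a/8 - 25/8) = a^2 + 11*a/2 + 5/2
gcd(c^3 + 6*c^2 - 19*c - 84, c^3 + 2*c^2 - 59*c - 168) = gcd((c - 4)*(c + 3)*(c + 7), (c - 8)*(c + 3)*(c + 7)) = c^2 + 10*c + 21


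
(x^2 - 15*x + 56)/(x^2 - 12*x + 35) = (x - 8)/(x - 5)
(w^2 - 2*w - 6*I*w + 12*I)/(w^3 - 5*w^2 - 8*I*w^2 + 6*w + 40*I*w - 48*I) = (w - 6*I)/(w^2 - w*(3 + 8*I) + 24*I)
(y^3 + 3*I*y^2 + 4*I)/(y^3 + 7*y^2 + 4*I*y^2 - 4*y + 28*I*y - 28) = (y - I)/(y + 7)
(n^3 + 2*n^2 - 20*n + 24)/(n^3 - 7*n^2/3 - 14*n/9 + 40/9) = 9*(n^2 + 4*n - 12)/(9*n^2 - 3*n - 20)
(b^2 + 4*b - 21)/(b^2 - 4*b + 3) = (b + 7)/(b - 1)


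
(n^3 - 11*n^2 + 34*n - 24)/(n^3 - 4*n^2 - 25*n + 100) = (n^2 - 7*n + 6)/(n^2 - 25)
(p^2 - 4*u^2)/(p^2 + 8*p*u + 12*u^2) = (p - 2*u)/(p + 6*u)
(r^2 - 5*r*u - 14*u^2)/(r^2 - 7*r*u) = (r + 2*u)/r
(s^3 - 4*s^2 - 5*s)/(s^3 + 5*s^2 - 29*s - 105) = s*(s + 1)/(s^2 + 10*s + 21)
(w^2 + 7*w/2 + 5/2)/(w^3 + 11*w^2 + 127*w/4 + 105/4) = 2*(w + 1)/(2*w^2 + 17*w + 21)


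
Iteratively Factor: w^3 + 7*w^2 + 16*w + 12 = (w + 2)*(w^2 + 5*w + 6) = (w + 2)^2*(w + 3)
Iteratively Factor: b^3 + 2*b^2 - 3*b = (b - 1)*(b^2 + 3*b) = (b - 1)*(b + 3)*(b)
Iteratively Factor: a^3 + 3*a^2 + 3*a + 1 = (a + 1)*(a^2 + 2*a + 1) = (a + 1)^2*(a + 1)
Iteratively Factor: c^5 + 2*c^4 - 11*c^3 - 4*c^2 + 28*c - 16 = (c + 2)*(c^4 - 11*c^2 + 18*c - 8) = (c - 1)*(c + 2)*(c^3 + c^2 - 10*c + 8) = (c - 2)*(c - 1)*(c + 2)*(c^2 + 3*c - 4) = (c - 2)*(c - 1)^2*(c + 2)*(c + 4)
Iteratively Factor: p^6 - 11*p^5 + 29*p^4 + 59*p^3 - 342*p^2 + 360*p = (p - 4)*(p^5 - 7*p^4 + p^3 + 63*p^2 - 90*p) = (p - 5)*(p - 4)*(p^4 - 2*p^3 - 9*p^2 + 18*p) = (p - 5)*(p - 4)*(p - 2)*(p^3 - 9*p) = p*(p - 5)*(p - 4)*(p - 2)*(p^2 - 9) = p*(p - 5)*(p - 4)*(p - 3)*(p - 2)*(p + 3)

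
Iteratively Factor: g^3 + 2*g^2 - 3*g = (g)*(g^2 + 2*g - 3) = g*(g - 1)*(g + 3)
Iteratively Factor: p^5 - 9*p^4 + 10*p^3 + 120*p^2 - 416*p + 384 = (p - 4)*(p^4 - 5*p^3 - 10*p^2 + 80*p - 96) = (p - 4)*(p + 4)*(p^3 - 9*p^2 + 26*p - 24) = (p - 4)*(p - 2)*(p + 4)*(p^2 - 7*p + 12) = (p - 4)*(p - 3)*(p - 2)*(p + 4)*(p - 4)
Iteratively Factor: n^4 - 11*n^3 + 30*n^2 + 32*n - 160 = (n - 4)*(n^3 - 7*n^2 + 2*n + 40) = (n - 4)*(n + 2)*(n^2 - 9*n + 20) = (n - 5)*(n - 4)*(n + 2)*(n - 4)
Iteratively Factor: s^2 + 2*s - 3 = (s - 1)*(s + 3)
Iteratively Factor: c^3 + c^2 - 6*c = (c + 3)*(c^2 - 2*c) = c*(c + 3)*(c - 2)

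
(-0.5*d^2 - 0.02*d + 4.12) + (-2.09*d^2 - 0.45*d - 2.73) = -2.59*d^2 - 0.47*d + 1.39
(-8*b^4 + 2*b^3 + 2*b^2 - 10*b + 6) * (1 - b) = 8*b^5 - 10*b^4 + 12*b^2 - 16*b + 6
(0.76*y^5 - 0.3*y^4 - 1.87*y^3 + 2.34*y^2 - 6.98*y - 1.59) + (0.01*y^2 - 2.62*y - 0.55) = 0.76*y^5 - 0.3*y^4 - 1.87*y^3 + 2.35*y^2 - 9.6*y - 2.14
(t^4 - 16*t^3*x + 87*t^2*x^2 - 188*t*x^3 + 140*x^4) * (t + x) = t^5 - 15*t^4*x + 71*t^3*x^2 - 101*t^2*x^3 - 48*t*x^4 + 140*x^5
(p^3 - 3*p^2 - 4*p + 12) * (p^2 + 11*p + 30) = p^5 + 8*p^4 - 7*p^3 - 122*p^2 + 12*p + 360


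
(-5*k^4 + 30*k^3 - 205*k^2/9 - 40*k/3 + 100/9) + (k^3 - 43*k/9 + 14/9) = -5*k^4 + 31*k^3 - 205*k^2/9 - 163*k/9 + 38/3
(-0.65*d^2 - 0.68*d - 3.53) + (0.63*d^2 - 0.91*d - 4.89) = -0.02*d^2 - 1.59*d - 8.42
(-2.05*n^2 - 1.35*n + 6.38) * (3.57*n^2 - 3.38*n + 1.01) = -7.3185*n^4 + 2.1095*n^3 + 25.2691*n^2 - 22.9279*n + 6.4438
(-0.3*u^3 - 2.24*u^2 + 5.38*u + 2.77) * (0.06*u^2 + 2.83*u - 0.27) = -0.018*u^5 - 0.9834*u^4 - 5.9354*u^3 + 15.9964*u^2 + 6.3865*u - 0.7479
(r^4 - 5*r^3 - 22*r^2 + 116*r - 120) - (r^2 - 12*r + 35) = r^4 - 5*r^3 - 23*r^2 + 128*r - 155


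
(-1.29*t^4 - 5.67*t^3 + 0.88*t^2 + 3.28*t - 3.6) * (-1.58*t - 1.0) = 2.0382*t^5 + 10.2486*t^4 + 4.2796*t^3 - 6.0624*t^2 + 2.408*t + 3.6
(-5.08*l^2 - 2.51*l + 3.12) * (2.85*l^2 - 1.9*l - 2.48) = -14.478*l^4 + 2.4985*l^3 + 26.2594*l^2 + 0.296799999999999*l - 7.7376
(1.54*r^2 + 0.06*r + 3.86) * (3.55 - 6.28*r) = -9.6712*r^3 + 5.0902*r^2 - 24.0278*r + 13.703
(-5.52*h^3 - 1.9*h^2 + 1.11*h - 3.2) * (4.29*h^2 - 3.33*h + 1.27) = -23.6808*h^5 + 10.2306*h^4 + 4.0785*h^3 - 19.8373*h^2 + 12.0657*h - 4.064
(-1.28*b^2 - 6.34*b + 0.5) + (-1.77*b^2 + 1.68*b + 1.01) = -3.05*b^2 - 4.66*b + 1.51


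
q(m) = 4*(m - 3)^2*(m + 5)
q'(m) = 4*(m - 3)^2 + 4*(m + 5)*(2*m - 6) = 4*(m - 3)*(3*m + 7)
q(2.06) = 24.95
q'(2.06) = -49.56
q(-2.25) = 303.19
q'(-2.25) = -5.25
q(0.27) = 157.11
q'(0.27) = -85.29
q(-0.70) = 235.47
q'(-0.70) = -72.52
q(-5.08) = -20.89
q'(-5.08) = 266.32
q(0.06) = 174.95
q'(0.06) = -84.44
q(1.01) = 95.20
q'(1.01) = -79.84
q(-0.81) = 243.29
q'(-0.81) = -69.65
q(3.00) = 0.00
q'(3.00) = 0.00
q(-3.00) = 288.00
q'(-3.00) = 48.00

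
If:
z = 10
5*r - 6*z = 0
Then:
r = 12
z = 10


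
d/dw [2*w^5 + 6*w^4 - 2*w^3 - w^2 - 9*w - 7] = 10*w^4 + 24*w^3 - 6*w^2 - 2*w - 9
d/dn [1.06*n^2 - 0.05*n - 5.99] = 2.12*n - 0.05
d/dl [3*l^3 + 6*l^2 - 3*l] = 9*l^2 + 12*l - 3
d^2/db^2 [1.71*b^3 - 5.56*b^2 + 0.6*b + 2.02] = 10.26*b - 11.12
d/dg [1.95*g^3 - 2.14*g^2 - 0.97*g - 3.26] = 5.85*g^2 - 4.28*g - 0.97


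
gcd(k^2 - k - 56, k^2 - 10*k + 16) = k - 8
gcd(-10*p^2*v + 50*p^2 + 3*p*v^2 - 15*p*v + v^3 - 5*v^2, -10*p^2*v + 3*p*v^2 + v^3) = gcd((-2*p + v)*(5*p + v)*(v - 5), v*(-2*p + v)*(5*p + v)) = 10*p^2 - 3*p*v - v^2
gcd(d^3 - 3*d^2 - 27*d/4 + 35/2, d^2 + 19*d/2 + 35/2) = d + 5/2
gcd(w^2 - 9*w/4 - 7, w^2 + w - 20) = w - 4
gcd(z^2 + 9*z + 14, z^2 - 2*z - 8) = z + 2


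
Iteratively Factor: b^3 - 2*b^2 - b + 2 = (b + 1)*(b^2 - 3*b + 2) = (b - 2)*(b + 1)*(b - 1)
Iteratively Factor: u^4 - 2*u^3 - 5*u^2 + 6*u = (u)*(u^3 - 2*u^2 - 5*u + 6) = u*(u - 1)*(u^2 - u - 6) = u*(u - 1)*(u + 2)*(u - 3)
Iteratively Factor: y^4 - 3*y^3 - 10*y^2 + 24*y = (y + 3)*(y^3 - 6*y^2 + 8*y) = (y - 4)*(y + 3)*(y^2 - 2*y) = y*(y - 4)*(y + 3)*(y - 2)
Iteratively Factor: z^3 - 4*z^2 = (z - 4)*(z^2) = z*(z - 4)*(z)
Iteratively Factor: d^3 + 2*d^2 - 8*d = (d - 2)*(d^2 + 4*d) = d*(d - 2)*(d + 4)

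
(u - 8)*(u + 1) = u^2 - 7*u - 8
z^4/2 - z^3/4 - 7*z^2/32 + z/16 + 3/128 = (z/2 + 1/4)*(z - 3/4)*(z - 1/2)*(z + 1/4)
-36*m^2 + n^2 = (-6*m + n)*(6*m + n)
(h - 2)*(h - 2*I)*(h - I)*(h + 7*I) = h^4 - 2*h^3 + 4*I*h^3 + 19*h^2 - 8*I*h^2 - 38*h - 14*I*h + 28*I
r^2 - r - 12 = (r - 4)*(r + 3)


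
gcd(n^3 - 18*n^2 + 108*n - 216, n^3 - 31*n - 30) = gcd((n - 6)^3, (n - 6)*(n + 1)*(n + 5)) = n - 6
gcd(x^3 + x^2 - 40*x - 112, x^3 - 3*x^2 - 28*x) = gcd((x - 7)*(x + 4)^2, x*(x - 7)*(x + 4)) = x^2 - 3*x - 28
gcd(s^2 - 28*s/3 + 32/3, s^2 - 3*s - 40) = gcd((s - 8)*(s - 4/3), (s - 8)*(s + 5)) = s - 8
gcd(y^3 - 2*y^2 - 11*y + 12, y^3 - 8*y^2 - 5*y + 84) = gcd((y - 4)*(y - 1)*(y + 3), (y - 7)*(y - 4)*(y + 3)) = y^2 - y - 12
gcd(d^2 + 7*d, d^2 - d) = d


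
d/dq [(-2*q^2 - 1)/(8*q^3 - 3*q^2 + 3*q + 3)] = (16*q^4 + 18*q^2 - 18*q + 3)/(64*q^6 - 48*q^5 + 57*q^4 + 30*q^3 - 9*q^2 + 18*q + 9)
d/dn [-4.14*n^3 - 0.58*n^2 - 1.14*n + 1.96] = -12.42*n^2 - 1.16*n - 1.14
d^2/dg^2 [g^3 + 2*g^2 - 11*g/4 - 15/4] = 6*g + 4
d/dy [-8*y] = -8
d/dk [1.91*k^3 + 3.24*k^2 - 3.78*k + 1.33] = 5.73*k^2 + 6.48*k - 3.78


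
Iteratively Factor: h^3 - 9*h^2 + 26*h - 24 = (h - 3)*(h^2 - 6*h + 8) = (h - 4)*(h - 3)*(h - 2)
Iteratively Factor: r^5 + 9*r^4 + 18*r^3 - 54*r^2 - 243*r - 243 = (r - 3)*(r^4 + 12*r^3 + 54*r^2 + 108*r + 81) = (r - 3)*(r + 3)*(r^3 + 9*r^2 + 27*r + 27) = (r - 3)*(r + 3)^2*(r^2 + 6*r + 9) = (r - 3)*(r + 3)^3*(r + 3)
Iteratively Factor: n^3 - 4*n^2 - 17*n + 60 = (n - 5)*(n^2 + n - 12) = (n - 5)*(n - 3)*(n + 4)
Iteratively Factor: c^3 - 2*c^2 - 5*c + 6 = (c + 2)*(c^2 - 4*c + 3) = (c - 3)*(c + 2)*(c - 1)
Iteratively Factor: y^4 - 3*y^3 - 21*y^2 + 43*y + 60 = (y + 4)*(y^3 - 7*y^2 + 7*y + 15) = (y + 1)*(y + 4)*(y^2 - 8*y + 15) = (y - 3)*(y + 1)*(y + 4)*(y - 5)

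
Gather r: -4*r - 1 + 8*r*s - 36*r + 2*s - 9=r*(8*s - 40) + 2*s - 10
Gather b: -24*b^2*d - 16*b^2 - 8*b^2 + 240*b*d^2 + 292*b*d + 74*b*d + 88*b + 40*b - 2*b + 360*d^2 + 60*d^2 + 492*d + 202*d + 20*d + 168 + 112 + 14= b^2*(-24*d - 24) + b*(240*d^2 + 366*d + 126) + 420*d^2 + 714*d + 294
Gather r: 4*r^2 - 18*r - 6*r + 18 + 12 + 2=4*r^2 - 24*r + 32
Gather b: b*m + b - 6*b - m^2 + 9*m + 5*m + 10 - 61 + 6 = b*(m - 5) - m^2 + 14*m - 45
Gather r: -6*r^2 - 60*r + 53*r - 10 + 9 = -6*r^2 - 7*r - 1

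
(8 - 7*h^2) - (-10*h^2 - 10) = 3*h^2 + 18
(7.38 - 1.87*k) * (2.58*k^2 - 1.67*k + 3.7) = -4.8246*k^3 + 22.1633*k^2 - 19.2436*k + 27.306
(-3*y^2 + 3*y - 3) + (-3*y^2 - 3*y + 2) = -6*y^2 - 1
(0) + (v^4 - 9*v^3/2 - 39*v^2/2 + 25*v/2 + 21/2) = v^4 - 9*v^3/2 - 39*v^2/2 + 25*v/2 + 21/2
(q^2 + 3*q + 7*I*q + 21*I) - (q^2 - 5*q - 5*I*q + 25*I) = 8*q + 12*I*q - 4*I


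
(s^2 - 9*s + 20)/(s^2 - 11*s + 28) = (s - 5)/(s - 7)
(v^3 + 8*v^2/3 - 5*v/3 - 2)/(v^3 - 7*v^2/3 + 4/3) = (v + 3)/(v - 2)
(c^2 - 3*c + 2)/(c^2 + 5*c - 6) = (c - 2)/(c + 6)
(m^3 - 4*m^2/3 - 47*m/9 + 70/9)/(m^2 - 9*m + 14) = (9*m^2 + 6*m - 35)/(9*(m - 7))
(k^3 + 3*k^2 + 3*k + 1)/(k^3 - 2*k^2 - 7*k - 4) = (k + 1)/(k - 4)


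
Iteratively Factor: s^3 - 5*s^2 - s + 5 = (s - 5)*(s^2 - 1) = (s - 5)*(s + 1)*(s - 1)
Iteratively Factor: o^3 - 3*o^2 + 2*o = (o)*(o^2 - 3*o + 2) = o*(o - 2)*(o - 1)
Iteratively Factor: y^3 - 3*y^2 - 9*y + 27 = (y - 3)*(y^2 - 9) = (y - 3)*(y + 3)*(y - 3)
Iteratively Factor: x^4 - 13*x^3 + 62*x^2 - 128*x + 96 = (x - 4)*(x^3 - 9*x^2 + 26*x - 24) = (x - 4)*(x - 3)*(x^2 - 6*x + 8) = (x - 4)*(x - 3)*(x - 2)*(x - 4)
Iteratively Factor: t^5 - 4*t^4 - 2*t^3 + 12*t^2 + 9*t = (t + 1)*(t^4 - 5*t^3 + 3*t^2 + 9*t) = (t - 3)*(t + 1)*(t^3 - 2*t^2 - 3*t) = (t - 3)^2*(t + 1)*(t^2 + t) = t*(t - 3)^2*(t + 1)*(t + 1)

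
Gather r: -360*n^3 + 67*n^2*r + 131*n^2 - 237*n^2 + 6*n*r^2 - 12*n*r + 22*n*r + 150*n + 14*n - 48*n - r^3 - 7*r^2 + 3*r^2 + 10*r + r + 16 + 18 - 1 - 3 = -360*n^3 - 106*n^2 + 116*n - r^3 + r^2*(6*n - 4) + r*(67*n^2 + 10*n + 11) + 30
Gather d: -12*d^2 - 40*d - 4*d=-12*d^2 - 44*d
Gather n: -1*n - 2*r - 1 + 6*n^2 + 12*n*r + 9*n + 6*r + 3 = 6*n^2 + n*(12*r + 8) + 4*r + 2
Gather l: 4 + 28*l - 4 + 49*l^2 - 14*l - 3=49*l^2 + 14*l - 3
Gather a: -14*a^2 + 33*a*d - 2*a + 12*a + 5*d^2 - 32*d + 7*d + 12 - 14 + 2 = -14*a^2 + a*(33*d + 10) + 5*d^2 - 25*d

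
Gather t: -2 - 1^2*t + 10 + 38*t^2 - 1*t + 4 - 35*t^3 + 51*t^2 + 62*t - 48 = -35*t^3 + 89*t^2 + 60*t - 36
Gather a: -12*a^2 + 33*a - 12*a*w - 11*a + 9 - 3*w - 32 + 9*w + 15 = -12*a^2 + a*(22 - 12*w) + 6*w - 8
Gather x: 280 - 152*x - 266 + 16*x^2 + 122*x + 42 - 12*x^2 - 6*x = 4*x^2 - 36*x + 56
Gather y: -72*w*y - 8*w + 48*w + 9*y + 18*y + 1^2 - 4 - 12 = 40*w + y*(27 - 72*w) - 15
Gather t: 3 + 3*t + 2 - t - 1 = 2*t + 4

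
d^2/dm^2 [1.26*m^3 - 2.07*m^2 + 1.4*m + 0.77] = 7.56*m - 4.14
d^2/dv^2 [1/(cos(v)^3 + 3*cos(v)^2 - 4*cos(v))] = ((-13*cos(v) + 24*cos(2*v) + 9*cos(3*v))*(cos(v)^2 + 3*cos(v) - 4)*cos(v)/4 + 2*(3*cos(v)^2 + 6*cos(v) - 4)^2*sin(v)^2)/((cos(v)^2 + 3*cos(v) - 4)^3*cos(v)^3)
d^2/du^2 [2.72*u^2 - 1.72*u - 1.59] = 5.44000000000000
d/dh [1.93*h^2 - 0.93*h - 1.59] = 3.86*h - 0.93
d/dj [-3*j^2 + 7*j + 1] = 7 - 6*j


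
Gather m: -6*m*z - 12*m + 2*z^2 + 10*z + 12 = m*(-6*z - 12) + 2*z^2 + 10*z + 12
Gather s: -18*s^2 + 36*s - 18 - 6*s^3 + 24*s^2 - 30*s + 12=-6*s^3 + 6*s^2 + 6*s - 6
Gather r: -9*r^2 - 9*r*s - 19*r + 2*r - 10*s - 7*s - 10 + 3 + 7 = -9*r^2 + r*(-9*s - 17) - 17*s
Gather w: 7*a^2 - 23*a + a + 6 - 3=7*a^2 - 22*a + 3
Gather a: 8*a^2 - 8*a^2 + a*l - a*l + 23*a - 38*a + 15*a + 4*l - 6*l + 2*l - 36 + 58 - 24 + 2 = 0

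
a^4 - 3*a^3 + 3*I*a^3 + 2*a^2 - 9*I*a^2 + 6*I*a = a*(a - 2)*(a - 1)*(a + 3*I)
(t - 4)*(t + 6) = t^2 + 2*t - 24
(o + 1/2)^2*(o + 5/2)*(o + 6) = o^4 + 19*o^3/2 + 95*o^2/4 + 137*o/8 + 15/4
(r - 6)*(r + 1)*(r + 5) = r^3 - 31*r - 30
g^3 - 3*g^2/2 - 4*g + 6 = (g - 2)*(g - 3/2)*(g + 2)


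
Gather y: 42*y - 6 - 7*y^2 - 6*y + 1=-7*y^2 + 36*y - 5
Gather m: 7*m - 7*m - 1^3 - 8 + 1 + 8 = 0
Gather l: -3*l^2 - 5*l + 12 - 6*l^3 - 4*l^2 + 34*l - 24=-6*l^3 - 7*l^2 + 29*l - 12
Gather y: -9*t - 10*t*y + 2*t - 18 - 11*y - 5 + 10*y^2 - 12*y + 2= -7*t + 10*y^2 + y*(-10*t - 23) - 21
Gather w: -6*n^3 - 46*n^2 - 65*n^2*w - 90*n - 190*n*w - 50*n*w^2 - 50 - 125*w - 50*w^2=-6*n^3 - 46*n^2 - 90*n + w^2*(-50*n - 50) + w*(-65*n^2 - 190*n - 125) - 50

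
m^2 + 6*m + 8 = (m + 2)*(m + 4)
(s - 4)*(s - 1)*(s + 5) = s^3 - 21*s + 20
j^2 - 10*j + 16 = (j - 8)*(j - 2)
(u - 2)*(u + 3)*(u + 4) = u^3 + 5*u^2 - 2*u - 24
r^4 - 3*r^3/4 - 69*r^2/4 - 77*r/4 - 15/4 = (r - 5)*(r + 1/4)*(r + 1)*(r + 3)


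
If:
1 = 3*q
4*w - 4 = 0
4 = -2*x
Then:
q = 1/3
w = 1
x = -2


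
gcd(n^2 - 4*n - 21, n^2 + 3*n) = n + 3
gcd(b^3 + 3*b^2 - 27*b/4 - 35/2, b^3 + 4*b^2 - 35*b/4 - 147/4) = b + 7/2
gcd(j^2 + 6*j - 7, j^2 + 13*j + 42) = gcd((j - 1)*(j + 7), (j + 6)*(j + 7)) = j + 7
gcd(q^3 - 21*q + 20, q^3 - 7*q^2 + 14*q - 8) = q^2 - 5*q + 4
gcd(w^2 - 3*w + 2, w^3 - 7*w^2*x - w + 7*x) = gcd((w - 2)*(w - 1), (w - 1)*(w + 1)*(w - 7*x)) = w - 1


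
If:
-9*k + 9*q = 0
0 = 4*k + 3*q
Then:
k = 0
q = 0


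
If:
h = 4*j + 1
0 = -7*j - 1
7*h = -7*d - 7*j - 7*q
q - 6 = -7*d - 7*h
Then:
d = 23/42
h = 3/7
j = -1/7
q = -5/6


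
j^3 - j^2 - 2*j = j*(j - 2)*(j + 1)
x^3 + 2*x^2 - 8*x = x*(x - 2)*(x + 4)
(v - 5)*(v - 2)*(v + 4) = v^3 - 3*v^2 - 18*v + 40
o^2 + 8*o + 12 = (o + 2)*(o + 6)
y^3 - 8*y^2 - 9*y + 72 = (y - 8)*(y - 3)*(y + 3)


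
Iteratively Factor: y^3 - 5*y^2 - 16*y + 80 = (y - 5)*(y^2 - 16) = (y - 5)*(y - 4)*(y + 4)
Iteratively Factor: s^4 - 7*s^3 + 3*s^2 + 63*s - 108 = (s - 4)*(s^3 - 3*s^2 - 9*s + 27) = (s - 4)*(s + 3)*(s^2 - 6*s + 9) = (s - 4)*(s - 3)*(s + 3)*(s - 3)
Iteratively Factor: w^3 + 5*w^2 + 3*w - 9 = (w + 3)*(w^2 + 2*w - 3) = (w - 1)*(w + 3)*(w + 3)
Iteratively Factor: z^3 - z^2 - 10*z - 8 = (z + 2)*(z^2 - 3*z - 4) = (z + 1)*(z + 2)*(z - 4)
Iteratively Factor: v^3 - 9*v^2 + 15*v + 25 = (v - 5)*(v^2 - 4*v - 5) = (v - 5)^2*(v + 1)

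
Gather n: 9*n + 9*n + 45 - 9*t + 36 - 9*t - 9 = 18*n - 18*t + 72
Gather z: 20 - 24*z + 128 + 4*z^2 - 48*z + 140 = 4*z^2 - 72*z + 288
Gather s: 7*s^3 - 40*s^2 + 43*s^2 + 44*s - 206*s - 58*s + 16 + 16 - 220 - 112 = 7*s^3 + 3*s^2 - 220*s - 300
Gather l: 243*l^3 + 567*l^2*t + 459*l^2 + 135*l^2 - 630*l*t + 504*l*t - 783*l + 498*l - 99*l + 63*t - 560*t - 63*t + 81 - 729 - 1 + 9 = 243*l^3 + l^2*(567*t + 594) + l*(-126*t - 384) - 560*t - 640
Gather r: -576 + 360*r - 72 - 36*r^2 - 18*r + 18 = -36*r^2 + 342*r - 630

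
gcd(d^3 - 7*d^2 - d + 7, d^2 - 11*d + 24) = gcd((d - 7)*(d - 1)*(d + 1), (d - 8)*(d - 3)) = 1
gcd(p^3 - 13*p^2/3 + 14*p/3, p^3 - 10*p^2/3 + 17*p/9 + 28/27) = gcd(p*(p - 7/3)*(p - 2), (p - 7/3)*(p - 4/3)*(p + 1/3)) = p - 7/3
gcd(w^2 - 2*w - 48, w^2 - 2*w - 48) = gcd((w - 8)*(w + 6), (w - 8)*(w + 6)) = w^2 - 2*w - 48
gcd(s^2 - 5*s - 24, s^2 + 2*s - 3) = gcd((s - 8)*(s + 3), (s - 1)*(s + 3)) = s + 3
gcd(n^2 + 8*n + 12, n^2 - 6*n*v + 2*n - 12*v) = n + 2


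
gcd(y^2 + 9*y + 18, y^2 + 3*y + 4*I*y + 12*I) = y + 3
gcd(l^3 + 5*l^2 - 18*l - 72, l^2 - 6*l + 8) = l - 4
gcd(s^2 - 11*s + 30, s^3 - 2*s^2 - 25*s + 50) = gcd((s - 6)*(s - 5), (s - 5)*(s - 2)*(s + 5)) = s - 5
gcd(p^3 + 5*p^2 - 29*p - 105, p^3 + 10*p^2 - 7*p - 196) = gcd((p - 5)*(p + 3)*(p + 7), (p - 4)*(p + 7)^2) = p + 7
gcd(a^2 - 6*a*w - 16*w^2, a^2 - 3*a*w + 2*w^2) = 1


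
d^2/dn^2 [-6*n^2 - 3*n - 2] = -12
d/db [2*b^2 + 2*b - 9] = 4*b + 2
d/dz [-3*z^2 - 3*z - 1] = -6*z - 3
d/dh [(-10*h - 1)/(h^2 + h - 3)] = (-10*h^2 - 10*h + (2*h + 1)*(10*h + 1) + 30)/(h^2 + h - 3)^2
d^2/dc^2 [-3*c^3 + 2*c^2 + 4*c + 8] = 4 - 18*c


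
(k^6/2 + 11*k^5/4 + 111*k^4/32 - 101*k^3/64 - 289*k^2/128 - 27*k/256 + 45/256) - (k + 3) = k^6/2 + 11*k^5/4 + 111*k^4/32 - 101*k^3/64 - 289*k^2/128 - 283*k/256 - 723/256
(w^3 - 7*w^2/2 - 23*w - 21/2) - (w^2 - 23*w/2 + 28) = w^3 - 9*w^2/2 - 23*w/2 - 77/2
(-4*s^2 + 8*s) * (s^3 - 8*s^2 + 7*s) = -4*s^5 + 40*s^4 - 92*s^3 + 56*s^2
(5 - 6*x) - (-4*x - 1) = 6 - 2*x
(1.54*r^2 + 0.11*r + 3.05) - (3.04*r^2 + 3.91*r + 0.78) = -1.5*r^2 - 3.8*r + 2.27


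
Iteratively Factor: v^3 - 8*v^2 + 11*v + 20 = (v - 5)*(v^2 - 3*v - 4) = (v - 5)*(v + 1)*(v - 4)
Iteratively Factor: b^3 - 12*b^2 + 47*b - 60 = (b - 5)*(b^2 - 7*b + 12) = (b - 5)*(b - 3)*(b - 4)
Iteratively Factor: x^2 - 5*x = (x - 5)*(x)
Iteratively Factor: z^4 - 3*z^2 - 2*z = (z + 1)*(z^3 - z^2 - 2*z) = z*(z + 1)*(z^2 - z - 2) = z*(z + 1)^2*(z - 2)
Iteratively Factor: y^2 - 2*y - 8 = (y + 2)*(y - 4)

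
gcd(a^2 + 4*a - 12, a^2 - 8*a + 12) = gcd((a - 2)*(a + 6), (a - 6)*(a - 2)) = a - 2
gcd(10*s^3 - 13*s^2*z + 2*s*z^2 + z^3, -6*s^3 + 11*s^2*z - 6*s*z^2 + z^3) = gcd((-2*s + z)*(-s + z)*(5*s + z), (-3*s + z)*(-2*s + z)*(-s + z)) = 2*s^2 - 3*s*z + z^2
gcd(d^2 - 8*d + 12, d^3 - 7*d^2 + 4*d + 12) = d^2 - 8*d + 12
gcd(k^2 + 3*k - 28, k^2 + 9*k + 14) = k + 7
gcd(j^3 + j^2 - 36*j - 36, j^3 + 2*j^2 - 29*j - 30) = j^2 + 7*j + 6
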